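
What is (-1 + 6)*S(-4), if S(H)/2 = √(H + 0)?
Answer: 20*I ≈ 20.0*I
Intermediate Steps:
S(H) = 2*√H (S(H) = 2*√(H + 0) = 2*√H)
(-1 + 6)*S(-4) = (-1 + 6)*(2*√(-4)) = 5*(2*(2*I)) = 5*(4*I) = 20*I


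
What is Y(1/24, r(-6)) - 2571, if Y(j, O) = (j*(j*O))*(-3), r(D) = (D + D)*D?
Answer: -20571/8 ≈ -2571.4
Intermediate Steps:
r(D) = 2*D² (r(D) = (2*D)*D = 2*D²)
Y(j, O) = -3*O*j² (Y(j, O) = (j*(O*j))*(-3) = (O*j²)*(-3) = -3*O*j²)
Y(1/24, r(-6)) - 2571 = -3*2*(-6)²*(1/24)² - 2571 = -3*2*36*(1/24)² - 2571 = -3*72*1/576 - 2571 = -3/8 - 2571 = -20571/8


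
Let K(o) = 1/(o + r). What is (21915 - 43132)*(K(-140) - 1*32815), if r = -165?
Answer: 212351956992/305 ≈ 6.9624e+8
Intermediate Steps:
K(o) = 1/(-165 + o) (K(o) = 1/(o - 165) = 1/(-165 + o))
(21915 - 43132)*(K(-140) - 1*32815) = (21915 - 43132)*(1/(-165 - 140) - 1*32815) = -21217*(1/(-305) - 32815) = -21217*(-1/305 - 32815) = -21217*(-10008576/305) = 212351956992/305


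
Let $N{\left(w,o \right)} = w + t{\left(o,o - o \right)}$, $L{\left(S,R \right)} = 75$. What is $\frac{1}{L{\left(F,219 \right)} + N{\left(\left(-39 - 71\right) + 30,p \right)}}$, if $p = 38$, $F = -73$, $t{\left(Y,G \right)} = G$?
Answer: $- \frac{1}{5} \approx -0.2$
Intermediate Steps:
$N{\left(w,o \right)} = w$ ($N{\left(w,o \right)} = w + \left(o - o\right) = w + 0 = w$)
$\frac{1}{L{\left(F,219 \right)} + N{\left(\left(-39 - 71\right) + 30,p \right)}} = \frac{1}{75 + \left(\left(-39 - 71\right) + 30\right)} = \frac{1}{75 + \left(-110 + 30\right)} = \frac{1}{75 - 80} = \frac{1}{-5} = - \frac{1}{5}$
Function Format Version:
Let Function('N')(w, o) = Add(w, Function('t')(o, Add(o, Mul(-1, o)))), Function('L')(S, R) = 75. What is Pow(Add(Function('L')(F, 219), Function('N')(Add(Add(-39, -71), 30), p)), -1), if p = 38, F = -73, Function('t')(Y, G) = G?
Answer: Rational(-1, 5) ≈ -0.20000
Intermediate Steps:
Function('N')(w, o) = w (Function('N')(w, o) = Add(w, Add(o, Mul(-1, o))) = Add(w, 0) = w)
Pow(Add(Function('L')(F, 219), Function('N')(Add(Add(-39, -71), 30), p)), -1) = Pow(Add(75, Add(Add(-39, -71), 30)), -1) = Pow(Add(75, Add(-110, 30)), -1) = Pow(Add(75, -80), -1) = Pow(-5, -1) = Rational(-1, 5)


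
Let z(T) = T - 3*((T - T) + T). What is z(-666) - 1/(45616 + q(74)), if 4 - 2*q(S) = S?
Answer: 60713891/45581 ≈ 1332.0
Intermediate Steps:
q(S) = 2 - S/2
z(T) = -2*T (z(T) = T - 3*(0 + T) = T - 3*T = -2*T)
z(-666) - 1/(45616 + q(74)) = -2*(-666) - 1/(45616 + (2 - ½*74)) = 1332 - 1/(45616 + (2 - 37)) = 1332 - 1/(45616 - 35) = 1332 - 1/45581 = 60713891/45581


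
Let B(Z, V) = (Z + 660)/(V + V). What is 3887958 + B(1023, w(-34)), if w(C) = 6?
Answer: 15552393/4 ≈ 3.8881e+6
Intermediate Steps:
B(Z, V) = (660 + Z)/(2*V) (B(Z, V) = (660 + Z)/((2*V)) = (660 + Z)*(1/(2*V)) = (660 + Z)/(2*V))
3887958 + B(1023, w(-34)) = 3887958 + (½)*(660 + 1023)/6 = 3887958 + (½)*(⅙)*1683 = 3887958 + 561/4 = 15552393/4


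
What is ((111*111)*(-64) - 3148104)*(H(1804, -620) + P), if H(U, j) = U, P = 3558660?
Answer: -14016293484672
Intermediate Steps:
((111*111)*(-64) - 3148104)*(H(1804, -620) + P) = ((111*111)*(-64) - 3148104)*(1804 + 3558660) = (12321*(-64) - 3148104)*3560464 = (-788544 - 3148104)*3560464 = -3936648*3560464 = -14016293484672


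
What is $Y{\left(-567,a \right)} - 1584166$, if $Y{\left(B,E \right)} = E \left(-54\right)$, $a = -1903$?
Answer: $-1481404$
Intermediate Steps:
$Y{\left(B,E \right)} = - 54 E$
$Y{\left(-567,a \right)} - 1584166 = \left(-54\right) \left(-1903\right) - 1584166 = 102762 - 1584166 = -1481404$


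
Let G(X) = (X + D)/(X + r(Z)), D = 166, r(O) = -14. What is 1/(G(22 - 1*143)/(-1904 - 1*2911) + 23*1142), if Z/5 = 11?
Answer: 14445/379412371 ≈ 3.8072e-5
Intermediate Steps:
Z = 55 (Z = 5*11 = 55)
G(X) = (166 + X)/(-14 + X) (G(X) = (X + 166)/(X - 14) = (166 + X)/(-14 + X))
1/(G(22 - 1*143)/(-1904 - 1*2911) + 23*1142) = 1/(((166 + (22 - 1*143))/(-14 + (22 - 1*143)))/(-1904 - 1*2911) + 23*1142) = 1/(((166 + (22 - 143))/(-14 + (22 - 143)))/(-1904 - 2911) + 26266) = 1/(((166 - 121)/(-14 - 121))/(-4815) + 26266) = 1/((45/(-135))*(-1/4815) + 26266) = 1/(-1/135*45*(-1/4815) + 26266) = 1/(-⅓*(-1/4815) + 26266) = 1/(1/14445 + 26266) = 1/(379412371/14445) = 14445/379412371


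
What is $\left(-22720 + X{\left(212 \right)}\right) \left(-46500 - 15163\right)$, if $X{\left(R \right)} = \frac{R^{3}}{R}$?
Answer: $-1370398512$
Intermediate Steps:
$X{\left(R \right)} = R^{2}$
$\left(-22720 + X{\left(212 \right)}\right) \left(-46500 - 15163\right) = \left(-22720 + 212^{2}\right) \left(-46500 - 15163\right) = \left(-22720 + 44944\right) \left(-61663\right) = 22224 \left(-61663\right) = -1370398512$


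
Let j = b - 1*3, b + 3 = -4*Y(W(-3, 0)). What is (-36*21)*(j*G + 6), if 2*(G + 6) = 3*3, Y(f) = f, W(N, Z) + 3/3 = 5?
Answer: -29484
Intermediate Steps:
W(N, Z) = 4 (W(N, Z) = -1 + 5 = 4)
b = -19 (b = -3 - 4*4 = -3 - 16 = -19)
G = -3/2 (G = -6 + (3*3)/2 = -6 + (½)*9 = -6 + 9/2 = -3/2 ≈ -1.5000)
j = -22 (j = -19 - 1*3 = -19 - 3 = -22)
(-36*21)*(j*G + 6) = (-36*21)*(-22*(-3/2) + 6) = -756*(33 + 6) = -756*39 = -29484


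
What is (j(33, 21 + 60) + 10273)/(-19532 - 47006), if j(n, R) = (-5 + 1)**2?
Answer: -10289/66538 ≈ -0.15463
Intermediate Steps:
j(n, R) = 16 (j(n, R) = (-4)**2 = 16)
(j(33, 21 + 60) + 10273)/(-19532 - 47006) = (16 + 10273)/(-19532 - 47006) = 10289/(-66538) = 10289*(-1/66538) = -10289/66538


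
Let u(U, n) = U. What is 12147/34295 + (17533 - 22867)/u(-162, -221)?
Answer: 30816224/925965 ≈ 33.280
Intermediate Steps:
12147/34295 + (17533 - 22867)/u(-162, -221) = 12147/34295 + (17533 - 22867)/(-162) = 12147*(1/34295) - 5334*(-1/162) = 12147/34295 + 889/27 = 30816224/925965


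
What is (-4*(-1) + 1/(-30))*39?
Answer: 1547/10 ≈ 154.70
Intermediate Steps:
(-4*(-1) + 1/(-30))*39 = (4 - 1/30)*39 = (119/30)*39 = 1547/10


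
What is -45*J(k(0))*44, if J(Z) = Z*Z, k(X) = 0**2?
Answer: 0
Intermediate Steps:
k(X) = 0
J(Z) = Z**2
-45*J(k(0))*44 = -45*0**2*44 = -45*0*44 = 0*44 = 0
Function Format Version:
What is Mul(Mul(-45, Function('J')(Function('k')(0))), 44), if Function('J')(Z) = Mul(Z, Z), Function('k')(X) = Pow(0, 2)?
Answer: 0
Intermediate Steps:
Function('k')(X) = 0
Function('J')(Z) = Pow(Z, 2)
Mul(Mul(-45, Function('J')(Function('k')(0))), 44) = Mul(Mul(-45, Pow(0, 2)), 44) = Mul(Mul(-45, 0), 44) = Mul(0, 44) = 0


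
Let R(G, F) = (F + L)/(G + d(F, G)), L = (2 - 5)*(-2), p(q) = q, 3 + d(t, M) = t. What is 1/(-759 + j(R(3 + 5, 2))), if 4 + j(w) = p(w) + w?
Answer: -7/5325 ≈ -0.0013146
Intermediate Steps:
d(t, M) = -3 + t
L = 6 (L = -3*(-2) = 6)
R(G, F) = (6 + F)/(-3 + F + G) (R(G, F) = (F + 6)/(G + (-3 + F)) = (6 + F)/(-3 + F + G))
j(w) = -4 + 2*w (j(w) = -4 + (w + w) = -4 + 2*w)
1/(-759 + j(R(3 + 5, 2))) = 1/(-759 + (-4 + 2*((6 + 2)/(-3 + 2 + (3 + 5))))) = 1/(-759 + (-4 + 2*(8/(-3 + 2 + 8)))) = 1/(-759 + (-4 + 2*(8/7))) = 1/(-759 + (-4 + 16/7)) = 1/(-759 - 12/7) = 1/(-5325/7) = -7/5325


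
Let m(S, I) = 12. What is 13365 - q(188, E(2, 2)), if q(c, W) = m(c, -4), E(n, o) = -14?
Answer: 13353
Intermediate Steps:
q(c, W) = 12
13365 - q(188, E(2, 2)) = 13365 - 1*12 = 13365 - 12 = 13353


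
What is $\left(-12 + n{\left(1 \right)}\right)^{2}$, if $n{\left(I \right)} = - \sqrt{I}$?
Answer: $169$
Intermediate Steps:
$\left(-12 + n{\left(1 \right)}\right)^{2} = \left(-12 - \sqrt{1}\right)^{2} = \left(-12 - 1\right)^{2} = \left(-13\right)^{2} = 169$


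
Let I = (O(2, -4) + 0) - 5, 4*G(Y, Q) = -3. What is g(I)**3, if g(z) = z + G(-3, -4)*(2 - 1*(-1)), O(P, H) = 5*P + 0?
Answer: 1331/64 ≈ 20.797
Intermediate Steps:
G(Y, Q) = -3/4 (G(Y, Q) = (1/4)*(-3) = -3/4)
O(P, H) = 5*P
I = 5 (I = (5*2 + 0) - 5 = (10 + 0) - 5 = 10 - 5 = 5)
g(z) = -9/4 + z (g(z) = z - 3*(2 - 1*(-1))/4 = z - 3*(2 + 1)/4 = z - 3/4*3 = z - 9/4 = -9/4 + z)
g(I)**3 = (-9/4 + 5)**3 = (11/4)**3 = 1331/64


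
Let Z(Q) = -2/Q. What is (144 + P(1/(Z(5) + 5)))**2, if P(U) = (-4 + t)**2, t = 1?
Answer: 23409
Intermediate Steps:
P(U) = 9 (P(U) = (-4 + 1)**2 = (-3)**2 = 9)
(144 + P(1/(Z(5) + 5)))**2 = (144 + 9)**2 = 153**2 = 23409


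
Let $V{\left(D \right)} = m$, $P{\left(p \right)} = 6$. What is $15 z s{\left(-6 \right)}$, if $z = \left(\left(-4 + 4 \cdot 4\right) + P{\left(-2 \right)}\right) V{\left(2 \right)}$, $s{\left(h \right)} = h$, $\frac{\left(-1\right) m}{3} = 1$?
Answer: $4860$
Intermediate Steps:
$m = -3$ ($m = \left(-3\right) 1 = -3$)
$V{\left(D \right)} = -3$
$z = -54$ ($z = \left(\left(-4 + 4 \cdot 4\right) + 6\right) \left(-3\right) = \left(\left(-4 + 16\right) + 6\right) \left(-3\right) = \left(12 + 6\right) \left(-3\right) = 18 \left(-3\right) = -54$)
$15 z s{\left(-6 \right)} = 15 \left(-54\right) \left(-6\right) = \left(-810\right) \left(-6\right) = 4860$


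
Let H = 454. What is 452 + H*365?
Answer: 166162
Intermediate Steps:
452 + H*365 = 452 + 454*365 = 452 + 165710 = 166162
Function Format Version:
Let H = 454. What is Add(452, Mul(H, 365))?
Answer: 166162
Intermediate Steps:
Add(452, Mul(H, 365)) = Add(452, Mul(454, 365)) = Add(452, 165710) = 166162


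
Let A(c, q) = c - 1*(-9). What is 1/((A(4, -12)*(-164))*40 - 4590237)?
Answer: -1/4675517 ≈ -2.1388e-7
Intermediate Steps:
A(c, q) = 9 + c (A(c, q) = c + 9 = 9 + c)
1/((A(4, -12)*(-164))*40 - 4590237) = 1/(((9 + 4)*(-164))*40 - 4590237) = 1/((13*(-164))*40 - 4590237) = 1/(-2132*40 - 4590237) = 1/(-85280 - 4590237) = 1/(-4675517) = -1/4675517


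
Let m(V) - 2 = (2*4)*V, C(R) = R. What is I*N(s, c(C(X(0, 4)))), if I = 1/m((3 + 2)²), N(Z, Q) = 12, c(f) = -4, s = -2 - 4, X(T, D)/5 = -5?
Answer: 6/101 ≈ 0.059406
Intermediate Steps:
X(T, D) = -25 (X(T, D) = 5*(-5) = -25)
s = -6
m(V) = 2 + 8*V (m(V) = 2 + (2*4)*V = 2 + 8*V)
I = 1/202 (I = 1/(2 + 8*(3 + 2)²) = 1/(2 + 8*5²) = 1/(2 + 8*25) = 1/(2 + 200) = 1/202 ≈ 0.0049505)
I*N(s, c(C(X(0, 4)))) = (1/202)*12 = 6/101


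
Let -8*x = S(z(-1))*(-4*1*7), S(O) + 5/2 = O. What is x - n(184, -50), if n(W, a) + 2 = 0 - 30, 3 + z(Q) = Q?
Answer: 37/4 ≈ 9.2500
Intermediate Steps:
z(Q) = -3 + Q
S(O) = -5/2 + O
n(W, a) = -32 (n(W, a) = -2 + (0 - 30) = -2 - 30 = -32)
x = -91/4 (x = -(-5/2 + (-3 - 1))*-4*1*7/8 = -(-5/2 - 4)*(-4*7)/8 = -(-13)*(-28)/16 = -⅛*182 = -91/4 ≈ -22.750)
x - n(184, -50) = -91/4 - 1*(-32) = -91/4 + 32 = 37/4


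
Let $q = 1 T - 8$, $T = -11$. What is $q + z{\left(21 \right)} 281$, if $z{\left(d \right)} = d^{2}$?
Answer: $123902$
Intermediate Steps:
$q = -19$ ($q = 1 \left(-11\right) - 8 = -11 - 8 = -19$)
$q + z{\left(21 \right)} 281 = -19 + 21^{2} \cdot 281 = -19 + 441 \cdot 281 = -19 + 123921 = 123902$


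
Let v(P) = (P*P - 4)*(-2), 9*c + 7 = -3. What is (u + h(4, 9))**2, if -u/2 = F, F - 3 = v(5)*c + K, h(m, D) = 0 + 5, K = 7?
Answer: 105625/9 ≈ 11736.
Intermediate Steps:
c = -10/9 (c = -7/9 + (1/9)*(-3) = -7/9 - 1/3 = -10/9 ≈ -1.1111)
v(P) = 8 - 2*P**2 (v(P) = (P**2 - 4)*(-2) = (-4 + P**2)*(-2) = 8 - 2*P**2)
h(m, D) = 5
F = 170/3 (F = 3 + ((8 - 2*5**2)*(-10/9) + 7) = 3 + ((8 - 2*25)*(-10/9) + 7) = 3 + ((8 - 50)*(-10/9) + 7) = 3 + (-42*(-10/9) + 7) = 3 + (140/3 + 7) = 3 + 161/3 = 170/3 ≈ 56.667)
u = -340/3 (u = -2*170/3 = -340/3 ≈ -113.33)
(u + h(4, 9))**2 = (-340/3 + 5)**2 = (-325/3)**2 = 105625/9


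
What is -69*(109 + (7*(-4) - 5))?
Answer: -5244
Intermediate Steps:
-69*(109 + (7*(-4) - 5)) = -69*(109 + (-28 - 5)) = -69*(109 - 33) = -69*76 = -5244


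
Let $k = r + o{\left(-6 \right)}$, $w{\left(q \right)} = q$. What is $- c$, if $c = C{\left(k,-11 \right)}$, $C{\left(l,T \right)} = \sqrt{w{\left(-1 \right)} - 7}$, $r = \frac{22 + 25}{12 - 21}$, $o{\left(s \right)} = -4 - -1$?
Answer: $- 2 i \sqrt{2} \approx - 2.8284 i$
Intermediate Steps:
$o{\left(s \right)} = -3$ ($o{\left(s \right)} = -4 + 1 = -3$)
$r = - \frac{47}{9}$ ($r = \frac{47}{-9} = 47 \left(- \frac{1}{9}\right) = - \frac{47}{9} \approx -5.2222$)
$k = - \frac{74}{9}$ ($k = - \frac{47}{9} - 3 = - \frac{74}{9} \approx -8.2222$)
$C{\left(l,T \right)} = 2 i \sqrt{2}$ ($C{\left(l,T \right)} = \sqrt{-1 - 7} = \sqrt{-8} = 2 i \sqrt{2}$)
$c = 2 i \sqrt{2} \approx 2.8284 i$
$- c = - 2 i \sqrt{2}$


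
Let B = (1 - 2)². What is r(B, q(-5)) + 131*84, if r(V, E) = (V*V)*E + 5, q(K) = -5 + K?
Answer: 10999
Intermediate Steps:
B = 1 (B = (-1)² = 1)
r(V, E) = 5 + E*V² (r(V, E) = V²*E + 5 = E*V² + 5 = 5 + E*V²)
r(B, q(-5)) + 131*84 = (5 + (-5 - 5)*1²) + 131*84 = (5 - 10*1) + 11004 = (5 - 10) + 11004 = -5 + 11004 = 10999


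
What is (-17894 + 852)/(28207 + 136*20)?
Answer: -17042/30927 ≈ -0.55104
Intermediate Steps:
(-17894 + 852)/(28207 + 136*20) = -17042/(28207 + 2720) = -17042/30927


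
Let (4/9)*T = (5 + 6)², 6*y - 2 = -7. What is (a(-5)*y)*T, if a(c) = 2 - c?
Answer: -12705/8 ≈ -1588.1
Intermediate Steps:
y = -⅚ (y = ⅓ + (⅙)*(-7) = ⅓ - 7/6 = -⅚ ≈ -0.83333)
T = 1089/4 (T = 9*(5 + 6)²/4 = (9/4)*11² = (9/4)*121 = 1089/4 ≈ 272.25)
(a(-5)*y)*T = ((2 - 1*(-5))*(-⅚))*(1089/4) = ((2 + 5)*(-⅚))*(1089/4) = (7*(-⅚))*(1089/4) = -35/6*1089/4 = -12705/8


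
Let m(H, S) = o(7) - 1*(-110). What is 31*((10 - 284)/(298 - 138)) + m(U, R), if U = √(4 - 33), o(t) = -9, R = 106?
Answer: 3833/80 ≈ 47.912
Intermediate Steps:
U = I*√29 (U = √(-29) = I*√29 ≈ 5.3852*I)
m(H, S) = 101 (m(H, S) = -9 - 1*(-110) = -9 + 110 = 101)
31*((10 - 284)/(298 - 138)) + m(U, R) = 31*((10 - 284)/(298 - 138)) + 101 = 31*(-274/160) + 101 = 31*(-274*1/160) + 101 = 31*(-137/80) + 101 = -4247/80 + 101 = 3833/80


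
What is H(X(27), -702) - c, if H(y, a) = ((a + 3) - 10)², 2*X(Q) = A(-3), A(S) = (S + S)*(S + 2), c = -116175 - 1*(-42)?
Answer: 618814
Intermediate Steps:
c = -116133 (c = -116175 + 42 = -116133)
A(S) = 2*S*(2 + S) (A(S) = (2*S)*(2 + S) = 2*S*(2 + S))
X(Q) = 3 (X(Q) = (2*(-3)*(2 - 3))/2 = (2*(-3)*(-1))/2 = (½)*6 = 3)
H(y, a) = (-7 + a)² (H(y, a) = ((3 + a) - 10)² = (-7 + a)²)
H(X(27), -702) - c = (-7 - 702)² - 1*(-116133) = (-709)² + 116133 = 502681 + 116133 = 618814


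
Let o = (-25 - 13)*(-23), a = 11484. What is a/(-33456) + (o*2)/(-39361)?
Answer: -42541901/109738468 ≈ -0.38767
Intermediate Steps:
o = 874 (o = -38*(-23) = 874)
a/(-33456) + (o*2)/(-39361) = 11484/(-33456) + (874*2)/(-39361) = 11484*(-1/33456) + 1748*(-1/39361) = -957/2788 - 1748/39361 = -42541901/109738468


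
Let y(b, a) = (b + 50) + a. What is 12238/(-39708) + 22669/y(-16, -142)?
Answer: -25040621/119124 ≈ -210.21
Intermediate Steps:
y(b, a) = 50 + a + b (y(b, a) = (50 + b) + a = 50 + a + b)
12238/(-39708) + 22669/y(-16, -142) = 12238/(-39708) + 22669/(50 - 142 - 16) = 12238*(-1/39708) + 22669/(-108) = -6119/19854 + 22669*(-1/108) = -6119/19854 - 22669/108 = -25040621/119124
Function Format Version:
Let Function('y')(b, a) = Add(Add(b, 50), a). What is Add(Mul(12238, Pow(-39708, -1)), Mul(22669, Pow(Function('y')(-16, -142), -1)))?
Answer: Rational(-25040621, 119124) ≈ -210.21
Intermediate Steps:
Function('y')(b, a) = Add(50, a, b) (Function('y')(b, a) = Add(Add(50, b), a) = Add(50, a, b))
Add(Mul(12238, Pow(-39708, -1)), Mul(22669, Pow(Function('y')(-16, -142), -1))) = Add(Mul(12238, Pow(-39708, -1)), Mul(22669, Pow(Add(50, -142, -16), -1))) = Add(Mul(12238, Rational(-1, 39708)), Mul(22669, Pow(-108, -1))) = Add(Rational(-6119, 19854), Mul(22669, Rational(-1, 108))) = Add(Rational(-6119, 19854), Rational(-22669, 108)) = Rational(-25040621, 119124)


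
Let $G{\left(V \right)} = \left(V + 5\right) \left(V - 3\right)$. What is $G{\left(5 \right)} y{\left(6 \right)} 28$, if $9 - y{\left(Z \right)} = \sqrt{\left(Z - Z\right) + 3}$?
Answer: $5040 - 560 \sqrt{3} \approx 4070.1$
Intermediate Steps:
$G{\left(V \right)} = \left(-3 + V\right) \left(5 + V\right)$ ($G{\left(V \right)} = \left(5 + V\right) \left(-3 + V\right) = \left(-3 + V\right) \left(5 + V\right)$)
$y{\left(Z \right)} = 9 - \sqrt{3}$ ($y{\left(Z \right)} = 9 - \sqrt{\left(Z - Z\right) + 3} = 9 - \sqrt{0 + 3} = 9 - \sqrt{3}$)
$G{\left(5 \right)} y{\left(6 \right)} 28 = \left(-15 + 5^{2} + 2 \cdot 5\right) \left(9 - \sqrt{3}\right) 28 = \left(-15 + 25 + 10\right) \left(9 - \sqrt{3}\right) 28 = 20 \left(9 - \sqrt{3}\right) 28 = \left(180 - 20 \sqrt{3}\right) 28 = 5040 - 560 \sqrt{3}$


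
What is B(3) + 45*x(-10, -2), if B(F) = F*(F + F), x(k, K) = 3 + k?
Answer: -297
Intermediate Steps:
B(F) = 2*F**2 (B(F) = F*(2*F) = 2*F**2)
B(3) + 45*x(-10, -2) = 2*3**2 + 45*(3 - 10) = 2*9 + 45*(-7) = 18 - 315 = -297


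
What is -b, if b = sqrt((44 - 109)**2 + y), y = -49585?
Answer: -36*I*sqrt(35) ≈ -212.98*I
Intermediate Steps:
b = 36*I*sqrt(35) (b = sqrt((44 - 109)**2 - 49585) = sqrt((-65)**2 - 49585) = sqrt(4225 - 49585) = sqrt(-45360) = 36*I*sqrt(35) ≈ 212.98*I)
-b = -36*I*sqrt(35)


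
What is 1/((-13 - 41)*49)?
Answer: -1/2646 ≈ -0.00037793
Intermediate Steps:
1/((-13 - 41)*49) = 1/(-54*49) = 1/(-2646) = -1/2646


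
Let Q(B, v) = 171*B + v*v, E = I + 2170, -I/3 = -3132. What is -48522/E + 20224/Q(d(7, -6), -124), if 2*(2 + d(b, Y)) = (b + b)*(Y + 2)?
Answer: -65811407/29626309 ≈ -2.2214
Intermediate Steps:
I = 9396 (I = -3*(-3132) = 9396)
d(b, Y) = -2 + b*(2 + Y) (d(b, Y) = -2 + ((b + b)*(Y + 2))/2 = -2 + ((2*b)*(2 + Y))/2 = -2 + (2*b*(2 + Y))/2 = -2 + b*(2 + Y))
E = 11566 (E = 9396 + 2170 = 11566)
Q(B, v) = v**2 + 171*B (Q(B, v) = 171*B + v**2 = v**2 + 171*B)
-48522/E + 20224/Q(d(7, -6), -124) = -48522/11566 + 20224/((-124)**2 + 171*(-2 + 2*7 - 6*7)) = -48522*1/11566 + 20224/(15376 + 171*(-2 + 14 - 42)) = -24261/5783 + 20224/(15376 + 171*(-30)) = -24261/5783 + 20224/(15376 - 5130) = -24261/5783 + 20224/10246 = -24261/5783 + 20224*(1/10246) = -24261/5783 + 10112/5123 = -65811407/29626309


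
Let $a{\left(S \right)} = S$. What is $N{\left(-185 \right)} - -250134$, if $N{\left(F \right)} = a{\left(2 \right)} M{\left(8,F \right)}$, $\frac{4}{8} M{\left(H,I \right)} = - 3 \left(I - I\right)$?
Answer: $250134$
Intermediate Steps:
$M{\left(H,I \right)} = 0$ ($M{\left(H,I \right)} = 2 \left(- 3 \left(I - I\right)\right) = 2 \left(\left(-3\right) 0\right) = 2 \cdot 0 = 0$)
$N{\left(F \right)} = 0$ ($N{\left(F \right)} = 2 \cdot 0 = 0$)
$N{\left(-185 \right)} - -250134 = 0 - -250134 = 0 + 250134 = 250134$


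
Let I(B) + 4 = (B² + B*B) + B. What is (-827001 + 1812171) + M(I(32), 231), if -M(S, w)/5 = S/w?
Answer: 75854630/77 ≈ 9.8513e+5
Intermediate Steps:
I(B) = -4 + B + 2*B² (I(B) = -4 + ((B² + B*B) + B) = -4 + ((B² + B²) + B) = -4 + (2*B² + B) = -4 + (B + 2*B²) = -4 + B + 2*B²)
M(S, w) = -5*S/w
(-827001 + 1812171) + M(I(32), 231) = (-827001 + 1812171) - 5*(-4 + 32 + 2*32²)/231 = 985170 - 5*(-4 + 32 + 2*1024)*1/231 = 985170 - 5*(-4 + 32 + 2048)*1/231 = 985170 - 5*2076*1/231 = 985170 - 3460/77 = 75854630/77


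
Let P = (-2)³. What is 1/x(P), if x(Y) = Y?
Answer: -⅛ ≈ -0.12500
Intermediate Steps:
P = -8
1/x(P) = 1/(-8) = -⅛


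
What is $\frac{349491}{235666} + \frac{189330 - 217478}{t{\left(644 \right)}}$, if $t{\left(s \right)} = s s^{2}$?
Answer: $\frac{11667364008947}{7868003521168} \approx 1.4829$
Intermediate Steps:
$t{\left(s \right)} = s^{3}$
$\frac{349491}{235666} + \frac{189330 - 217478}{t{\left(644 \right)}} = \frac{349491}{235666} + \frac{189330 - 217478}{644^{3}} = 349491 \cdot \frac{1}{235666} - \frac{28148}{267089984} = \frac{349491}{235666} - \frac{7037}{66772496} = \frac{11667364008947}{7868003521168}$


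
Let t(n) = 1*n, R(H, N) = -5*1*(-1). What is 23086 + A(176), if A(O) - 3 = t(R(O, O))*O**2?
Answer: 177969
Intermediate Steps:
R(H, N) = 5 (R(H, N) = -5*(-1) = 5)
t(n) = n
A(O) = 3 + 5*O**2
23086 + A(176) = 23086 + (3 + 5*176**2) = 23086 + (3 + 5*30976) = 23086 + (3 + 154880) = 23086 + 154883 = 177969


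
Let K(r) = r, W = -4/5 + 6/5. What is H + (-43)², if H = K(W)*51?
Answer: 9347/5 ≈ 1869.4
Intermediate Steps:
W = ⅖ (W = -4*⅕ + 6*(⅕) = -⅘ + 6/5 = ⅖ ≈ 0.40000)
H = 102/5 (H = (⅖)*51 = 102/5 ≈ 20.400)
H + (-43)² = 102/5 + (-43)² = 102/5 + 1849 = 9347/5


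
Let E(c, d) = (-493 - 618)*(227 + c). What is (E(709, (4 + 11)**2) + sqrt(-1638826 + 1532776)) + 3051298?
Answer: 2011402 + 5*I*sqrt(4242) ≈ 2.0114e+6 + 325.65*I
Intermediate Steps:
E(c, d) = -252197 - 1111*c (E(c, d) = -1111*(227 + c) = -252197 - 1111*c)
(E(709, (4 + 11)**2) + sqrt(-1638826 + 1532776)) + 3051298 = ((-252197 - 1111*709) + sqrt(-1638826 + 1532776)) + 3051298 = ((-252197 - 787699) + sqrt(-106050)) + 3051298 = (-1039896 + 5*I*sqrt(4242)) + 3051298 = 2011402 + 5*I*sqrt(4242)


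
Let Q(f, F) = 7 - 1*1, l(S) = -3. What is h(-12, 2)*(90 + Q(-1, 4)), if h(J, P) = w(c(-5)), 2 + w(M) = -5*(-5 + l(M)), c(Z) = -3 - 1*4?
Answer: 3648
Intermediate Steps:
c(Z) = -7 (c(Z) = -3 - 4 = -7)
w(M) = 38 (w(M) = -2 - 5*(-5 - 3) = -2 - 5*(-8) = -2 + 40 = 38)
h(J, P) = 38
Q(f, F) = 6 (Q(f, F) = 7 - 1 = 6)
h(-12, 2)*(90 + Q(-1, 4)) = 38*(90 + 6) = 38*96 = 3648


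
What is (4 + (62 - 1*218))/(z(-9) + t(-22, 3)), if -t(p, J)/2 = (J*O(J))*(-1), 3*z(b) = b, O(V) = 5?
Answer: -152/27 ≈ -5.6296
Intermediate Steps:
z(b) = b/3
t(p, J) = 10*J (t(p, J) = -2*J*5*(-1) = -2*5*J*(-1) = -(-10)*J = 10*J)
(4 + (62 - 1*218))/(z(-9) + t(-22, 3)) = (4 + (62 - 1*218))/((⅓)*(-9) + 10*3) = (4 + (62 - 218))/(-3 + 30) = (4 - 156)/27 = -152*1/27 = -152/27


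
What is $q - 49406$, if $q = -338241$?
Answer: $-387647$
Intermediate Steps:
$q - 49406 = -338241 - 49406 = -387647$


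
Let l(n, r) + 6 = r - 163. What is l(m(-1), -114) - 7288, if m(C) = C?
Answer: -7571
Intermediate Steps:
l(n, r) = -169 + r (l(n, r) = -6 + (r - 163) = -6 + (-163 + r) = -169 + r)
l(m(-1), -114) - 7288 = (-169 - 114) - 7288 = -283 - 7288 = -7571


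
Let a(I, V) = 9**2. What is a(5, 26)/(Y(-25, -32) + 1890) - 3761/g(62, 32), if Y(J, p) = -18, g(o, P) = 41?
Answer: -781919/8528 ≈ -91.688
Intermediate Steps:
a(I, V) = 81
a(5, 26)/(Y(-25, -32) + 1890) - 3761/g(62, 32) = 81/(-18 + 1890) - 3761/41 = 81/1872 - 3761*1/41 = 81*(1/1872) - 3761/41 = 9/208 - 3761/41 = -781919/8528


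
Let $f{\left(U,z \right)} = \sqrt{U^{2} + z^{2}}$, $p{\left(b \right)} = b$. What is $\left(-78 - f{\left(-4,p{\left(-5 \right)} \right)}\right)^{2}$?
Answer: $\left(78 + \sqrt{41}\right)^{2} \approx 7123.9$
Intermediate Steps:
$\left(-78 - f{\left(-4,p{\left(-5 \right)} \right)}\right)^{2} = \left(-78 - \sqrt{\left(-4\right)^{2} + \left(-5\right)^{2}}\right)^{2} = \left(-78 - \sqrt{16 + 25}\right)^{2} = \left(-78 - \sqrt{41}\right)^{2}$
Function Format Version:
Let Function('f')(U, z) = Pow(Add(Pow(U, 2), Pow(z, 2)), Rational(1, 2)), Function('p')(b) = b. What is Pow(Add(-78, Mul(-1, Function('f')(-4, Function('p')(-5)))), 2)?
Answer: Pow(Add(78, Pow(41, Rational(1, 2))), 2) ≈ 7123.9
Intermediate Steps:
Pow(Add(-78, Mul(-1, Function('f')(-4, Function('p')(-5)))), 2) = Pow(Add(-78, Mul(-1, Pow(Add(Pow(-4, 2), Pow(-5, 2)), Rational(1, 2)))), 2) = Pow(Add(-78, Mul(-1, Pow(Add(16, 25), Rational(1, 2)))), 2) = Pow(Add(-78, Mul(-1, Pow(41, Rational(1, 2)))), 2)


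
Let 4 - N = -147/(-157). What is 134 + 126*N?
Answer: 81644/157 ≈ 520.03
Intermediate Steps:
N = 481/157 (N = 4 - (-147)/(-157) = 4 - (-147)*(-1)/157 = 4 - 1*147/157 = 4 - 147/157 = 481/157 ≈ 3.0637)
134 + 126*N = 134 + 126*(481/157) = 134 + 60606/157 = 81644/157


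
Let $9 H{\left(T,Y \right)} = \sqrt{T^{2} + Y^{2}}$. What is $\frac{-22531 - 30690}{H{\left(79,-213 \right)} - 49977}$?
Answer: $\frac{215445899277}{202313691239} + \frac{478989 \sqrt{51610}}{202313691239} \approx 1.0654$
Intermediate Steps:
$H{\left(T,Y \right)} = \frac{\sqrt{T^{2} + Y^{2}}}{9}$
$\frac{-22531 - 30690}{H{\left(79,-213 \right)} - 49977} = \frac{-22531 - 30690}{\frac{\sqrt{79^{2} + \left(-213\right)^{2}}}{9} - 49977} = - \frac{53221}{\frac{\sqrt{6241 + 45369}}{9} - 49977} = - \frac{53221}{\frac{\sqrt{51610}}{9} - 49977} = - \frac{53221}{-49977 + \frac{\sqrt{51610}}{9}}$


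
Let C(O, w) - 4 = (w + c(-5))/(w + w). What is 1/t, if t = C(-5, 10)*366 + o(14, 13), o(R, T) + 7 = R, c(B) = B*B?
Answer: 2/4223 ≈ 0.00047360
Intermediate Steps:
c(B) = B**2
o(R, T) = -7 + R
C(O, w) = 4 + (25 + w)/(2*w) (C(O, w) = 4 + (w + (-5)**2)/(w + w) = 4 + (w + 25)/((2*w)) = 4 + (25 + w)*(1/(2*w)) = 4 + (25 + w)/(2*w))
t = 4223/2 (t = ((1/2)*(25 + 9*10)/10)*366 + (-7 + 14) = ((1/2)*(1/10)*(25 + 90))*366 + 7 = ((1/2)*(1/10)*115)*366 + 7 = (23/4)*366 + 7 = 4209/2 + 7 = 4223/2 ≈ 2111.5)
1/t = 1/(4223/2) = 2/4223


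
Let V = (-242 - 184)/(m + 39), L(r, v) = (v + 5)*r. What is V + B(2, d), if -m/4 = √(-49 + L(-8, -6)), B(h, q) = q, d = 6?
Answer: 24*(√41 - 8*I)/(4*√41 + 39*I) ≈ -1.6316 - 5.0119*I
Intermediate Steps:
L(r, v) = r*(5 + v) (L(r, v) = (5 + v)*r = r*(5 + v))
m = -4*I*√41 (m = -4*√(-49 - 8*(5 - 6)) = -4*√(-49 - 8*(-1)) = -4*√(-49 + 8) = -4*I*√41 ≈ -25.612*I)
V = -426/(39 - 4*I*√41) (V = (-242 - 184)/(-4*I*√41 + 39) = -426/(39 - 4*I*√41) ≈ -7.6316 - 5.0119*I)
V + B(2, d) = (-16614/2177 - 1704*I*√41/2177) + 6 = -3552/2177 - 1704*I*√41/2177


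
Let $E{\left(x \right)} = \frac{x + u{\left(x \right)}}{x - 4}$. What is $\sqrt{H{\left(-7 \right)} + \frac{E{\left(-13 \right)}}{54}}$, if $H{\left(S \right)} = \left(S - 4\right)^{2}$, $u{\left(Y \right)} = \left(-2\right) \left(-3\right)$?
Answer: $\frac{\sqrt{11330670}}{306} \approx 11.0$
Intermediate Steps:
$u{\left(Y \right)} = 6$
$E{\left(x \right)} = \frac{6 + x}{-4 + x}$ ($E{\left(x \right)} = \frac{x + 6}{x - 4} = \frac{6 + x}{-4 + x}$)
$H{\left(S \right)} = \left(-4 + S\right)^{2}$
$\sqrt{H{\left(-7 \right)} + \frac{E{\left(-13 \right)}}{54}} = \sqrt{\left(-4 - 7\right)^{2} + \frac{\frac{1}{-4 - 13} \left(6 - 13\right)}{54}} = \sqrt{\left(-11\right)^{2} + \frac{1}{-17} \left(-7\right) \frac{1}{54}} = \sqrt{121 + \left(- \frac{1}{17}\right) \left(-7\right) \frac{1}{54}} = \sqrt{121 + \frac{7}{17} \cdot \frac{1}{54}} = \sqrt{121 + \frac{7}{918}} = \sqrt{\frac{111085}{918}} = \frac{\sqrt{11330670}}{306}$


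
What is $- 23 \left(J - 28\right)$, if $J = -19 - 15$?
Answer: $1426$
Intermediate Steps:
$J = -34$ ($J = -19 - 15 = -34$)
$- 23 \left(J - 28\right) = - 23 \left(-34 - 28\right) = \left(-23\right) \left(-62\right) = 1426$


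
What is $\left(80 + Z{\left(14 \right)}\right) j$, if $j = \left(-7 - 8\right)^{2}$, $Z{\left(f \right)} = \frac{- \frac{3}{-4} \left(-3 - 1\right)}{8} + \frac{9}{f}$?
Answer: $\frac{1011375}{56} \approx 18060.0$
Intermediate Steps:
$Z{\left(f \right)} = - \frac{3}{8} + \frac{9}{f}$ ($Z{\left(f \right)} = \left(-3\right) \left(- \frac{1}{4}\right) \left(-4\right) \frac{1}{8} + \frac{9}{f} = \frac{3}{4} \left(-4\right) \frac{1}{8} + \frac{9}{f} = \left(-3\right) \frac{1}{8} + \frac{9}{f} = - \frac{3}{8} + \frac{9}{f}$)
$j = 225$ ($j = \left(-15\right)^{2} = 225$)
$\left(80 + Z{\left(14 \right)}\right) j = \left(80 - \left(\frac{3}{8} - \frac{9}{14}\right)\right) 225 = \left(80 + \left(- \frac{3}{8} + 9 \cdot \frac{1}{14}\right)\right) 225 = \left(80 + \left(- \frac{3}{8} + \frac{9}{14}\right)\right) 225 = \left(80 + \frac{15}{56}\right) 225 = \frac{4495}{56} \cdot 225 = \frac{1011375}{56}$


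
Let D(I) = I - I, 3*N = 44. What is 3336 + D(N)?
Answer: 3336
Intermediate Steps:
N = 44/3 (N = (1/3)*44 = 44/3 ≈ 14.667)
D(I) = 0
3336 + D(N) = 3336 + 0 = 3336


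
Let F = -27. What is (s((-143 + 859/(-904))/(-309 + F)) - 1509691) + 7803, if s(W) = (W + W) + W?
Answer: -152063026093/101248 ≈ -1.5019e+6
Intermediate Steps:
s(W) = 3*W (s(W) = 2*W + W = 3*W)
(s((-143 + 859/(-904))/(-309 + F)) - 1509691) + 7803 = (3*((-143 + 859/(-904))/(-309 - 27)) - 1509691) + 7803 = (3*((-143 + 859*(-1/904))/(-336)) - 1509691) + 7803 = (3*((-143 - 859/904)*(-1/336)) - 1509691) + 7803 = (3*(-130131/904*(-1/336)) - 1509691) + 7803 = (3*(43377/101248) - 1509691) + 7803 = (130131/101248 - 1509691) + 7803 = -152853064237/101248 + 7803 = -152063026093/101248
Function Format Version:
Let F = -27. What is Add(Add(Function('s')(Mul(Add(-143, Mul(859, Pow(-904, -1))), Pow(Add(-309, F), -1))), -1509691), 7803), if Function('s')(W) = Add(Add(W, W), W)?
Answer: Rational(-152063026093, 101248) ≈ -1.5019e+6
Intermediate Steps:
Function('s')(W) = Mul(3, W) (Function('s')(W) = Add(Mul(2, W), W) = Mul(3, W))
Add(Add(Function('s')(Mul(Add(-143, Mul(859, Pow(-904, -1))), Pow(Add(-309, F), -1))), -1509691), 7803) = Add(Add(Mul(3, Mul(Add(-143, Mul(859, Pow(-904, -1))), Pow(Add(-309, -27), -1))), -1509691), 7803) = Add(Add(Mul(3, Mul(Add(-143, Mul(859, Rational(-1, 904))), Pow(-336, -1))), -1509691), 7803) = Add(Add(Mul(3, Mul(Add(-143, Rational(-859, 904)), Rational(-1, 336))), -1509691), 7803) = Add(Add(Mul(3, Mul(Rational(-130131, 904), Rational(-1, 336))), -1509691), 7803) = Add(Add(Mul(3, Rational(43377, 101248)), -1509691), 7803) = Add(Add(Rational(130131, 101248), -1509691), 7803) = Add(Rational(-152853064237, 101248), 7803) = Rational(-152063026093, 101248)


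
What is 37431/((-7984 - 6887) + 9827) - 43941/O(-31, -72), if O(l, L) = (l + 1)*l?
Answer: -42741539/781820 ≈ -54.669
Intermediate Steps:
O(l, L) = l*(1 + l) (O(l, L) = (1 + l)*l = l*(1 + l))
37431/((-7984 - 6887) + 9827) - 43941/O(-31, -72) = 37431/((-7984 - 6887) + 9827) - 43941*(-1/(31*(1 - 31))) = 37431/(-14871 + 9827) - 43941/((-31*(-30))) = 37431/(-5044) - 43941/930 = 37431*(-1/5044) - 43941*1/930 = -37431/5044 - 14647/310 = -42741539/781820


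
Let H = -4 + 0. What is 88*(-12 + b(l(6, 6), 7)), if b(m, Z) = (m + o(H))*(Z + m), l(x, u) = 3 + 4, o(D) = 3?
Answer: 11264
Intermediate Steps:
H = -4
l(x, u) = 7
b(m, Z) = (3 + m)*(Z + m) (b(m, Z) = (m + 3)*(Z + m) = (3 + m)*(Z + m))
88*(-12 + b(l(6, 6), 7)) = 88*(-12 + (7² + 3*7 + 3*7 + 7*7)) = 88*(-12 + (49 + 21 + 21 + 49)) = 88*(-12 + 140) = 88*128 = 11264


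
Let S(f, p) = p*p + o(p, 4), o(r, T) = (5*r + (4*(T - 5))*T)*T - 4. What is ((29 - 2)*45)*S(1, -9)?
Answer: -202905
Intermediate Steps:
o(r, T) = -4 + T*(5*r + T*(-20 + 4*T)) (o(r, T) = (5*r + (4*(-5 + T))*T)*T - 4 = (5*r + (-20 + 4*T)*T)*T - 4 = (5*r + T*(-20 + 4*T))*T - 4 = T*(5*r + T*(-20 + 4*T)) - 4 = -4 + T*(5*r + T*(-20 + 4*T)))
S(f, p) = -68 + p**2 + 20*p (S(f, p) = p*p + (-4 - 20*4**2 + 4*4**3 + 5*4*p) = p**2 + (-4 - 20*16 + 4*64 + 20*p) = p**2 + (-4 - 320 + 256 + 20*p) = p**2 + (-68 + 20*p) = -68 + p**2 + 20*p)
((29 - 2)*45)*S(1, -9) = ((29 - 2)*45)*(-68 + (-9)**2 + 20*(-9)) = (27*45)*(-68 + 81 - 180) = 1215*(-167) = -202905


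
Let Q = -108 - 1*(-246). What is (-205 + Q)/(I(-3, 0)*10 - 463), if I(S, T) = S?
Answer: 67/493 ≈ 0.13590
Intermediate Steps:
Q = 138 (Q = -108 + 246 = 138)
(-205 + Q)/(I(-3, 0)*10 - 463) = (-205 + 138)/(-3*10 - 463) = -67/(-30 - 463) = -67/(-493) = -67*(-1/493) = 67/493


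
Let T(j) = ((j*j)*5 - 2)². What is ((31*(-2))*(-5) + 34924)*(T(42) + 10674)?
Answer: 2740070594732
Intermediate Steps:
T(j) = (-2 + 5*j²)² (T(j) = (j²*5 - 2)² = (5*j² - 2)² = (-2 + 5*j²)²)
((31*(-2))*(-5) + 34924)*(T(42) + 10674) = ((31*(-2))*(-5) + 34924)*((-2 + 5*42²)² + 10674) = (-62*(-5) + 34924)*((-2 + 5*1764)² + 10674) = (310 + 34924)*((-2 + 8820)² + 10674) = 35234*(8818² + 10674) = 35234*(77757124 + 10674) = 35234*77767798 = 2740070594732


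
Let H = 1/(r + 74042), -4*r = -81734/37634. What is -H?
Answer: -75268/5573034123 ≈ -1.3506e-5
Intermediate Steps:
r = 40867/75268 (r = -(-40867)/(2*37634) = -¼*(-40867/18817) = 40867/75268 ≈ 0.54295)
H = 75268/5573034123 (H = 1/(40867/75268 + 74042) = 1/(5573034123/75268) = 75268/5573034123 ≈ 1.3506e-5)
-H = -1*75268/5573034123 = -75268/5573034123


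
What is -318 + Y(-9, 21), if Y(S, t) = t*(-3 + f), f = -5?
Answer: -486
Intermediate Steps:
Y(S, t) = -8*t (Y(S, t) = t*(-3 - 5) = t*(-8) = -8*t)
-318 + Y(-9, 21) = -318 - 8*21 = -318 - 168 = -486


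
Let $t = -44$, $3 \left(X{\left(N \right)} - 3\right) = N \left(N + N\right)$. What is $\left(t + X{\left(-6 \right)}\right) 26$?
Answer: $-442$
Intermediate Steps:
$X{\left(N \right)} = 3 + \frac{2 N^{2}}{3}$ ($X{\left(N \right)} = 3 + \frac{N \left(N + N\right)}{3} = 3 + \frac{N 2 N}{3} = 3 + \frac{2 N^{2}}{3}$)
$\left(t + X{\left(-6 \right)}\right) 26 = \left(-44 + \left(3 + \frac{2 \left(-6\right)^{2}}{3}\right)\right) 26 = \left(-44 + \left(3 + \frac{2}{3} \cdot 36\right)\right) 26 = \left(-44 + \left(3 + 24\right)\right) 26 = \left(-44 + 27\right) 26 = \left(-17\right) 26 = -442$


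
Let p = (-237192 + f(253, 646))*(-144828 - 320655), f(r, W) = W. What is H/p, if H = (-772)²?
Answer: 297992/55054070859 ≈ 5.4127e-6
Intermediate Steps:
H = 595984
p = 110108141718 (p = (-237192 + 646)*(-144828 - 320655) = -236546*(-465483) = 110108141718)
H/p = 595984/110108141718 = 595984*(1/110108141718) = 297992/55054070859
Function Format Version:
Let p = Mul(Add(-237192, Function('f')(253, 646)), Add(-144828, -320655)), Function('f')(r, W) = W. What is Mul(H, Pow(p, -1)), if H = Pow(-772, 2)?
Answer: Rational(297992, 55054070859) ≈ 5.4127e-6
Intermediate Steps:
H = 595984
p = 110108141718 (p = Mul(Add(-237192, 646), Add(-144828, -320655)) = Mul(-236546, -465483) = 110108141718)
Mul(H, Pow(p, -1)) = Mul(595984, Pow(110108141718, -1)) = Mul(595984, Rational(1, 110108141718)) = Rational(297992, 55054070859)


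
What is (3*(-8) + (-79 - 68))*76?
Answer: -12996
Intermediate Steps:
(3*(-8) + (-79 - 68))*76 = (-24 - 147)*76 = -171*76 = -12996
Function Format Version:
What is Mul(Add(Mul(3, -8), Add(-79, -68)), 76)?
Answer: -12996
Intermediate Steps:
Mul(Add(Mul(3, -8), Add(-79, -68)), 76) = Mul(Add(-24, -147), 76) = Mul(-171, 76) = -12996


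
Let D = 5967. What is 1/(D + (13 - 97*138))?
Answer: -1/7406 ≈ -0.00013503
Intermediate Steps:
1/(D + (13 - 97*138)) = 1/(5967 + (13 - 97*138)) = 1/(5967 + (13 - 13386)) = 1/(5967 - 13373) = 1/(-7406) = -1/7406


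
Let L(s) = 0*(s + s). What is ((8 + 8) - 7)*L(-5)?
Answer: 0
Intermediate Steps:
L(s) = 0 (L(s) = 0*(2*s) = 0)
((8 + 8) - 7)*L(-5) = ((8 + 8) - 7)*0 = (16 - 7)*0 = 9*0 = 0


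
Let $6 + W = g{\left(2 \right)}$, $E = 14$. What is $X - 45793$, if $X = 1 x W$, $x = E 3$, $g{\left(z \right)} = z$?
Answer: $-45961$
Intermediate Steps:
$W = -4$ ($W = -6 + 2 = -4$)
$x = 42$ ($x = 14 \cdot 3 = 42$)
$X = -168$ ($X = 1 \cdot 42 \left(-4\right) = 42 \left(-4\right) = -168$)
$X - 45793 = -168 - 45793 = -45961$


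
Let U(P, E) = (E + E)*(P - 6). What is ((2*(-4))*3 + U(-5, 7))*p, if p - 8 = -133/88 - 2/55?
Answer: -252671/220 ≈ -1148.5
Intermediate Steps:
U(P, E) = 2*E*(-6 + P) (U(P, E) = (2*E)*(-6 + P) = 2*E*(-6 + P))
p = 2839/440 (p = 8 + (-133/88 - 2/55) = 8 - 681/440 = 2839/440 ≈ 6.4523)
((2*(-4))*3 + U(-5, 7))*p = ((2*(-4))*3 + 2*7*(-6 - 5))*(2839/440) = (-8*3 + 2*7*(-11))*(2839/440) = (-24 - 154)*(2839/440) = -178*2839/440 = -252671/220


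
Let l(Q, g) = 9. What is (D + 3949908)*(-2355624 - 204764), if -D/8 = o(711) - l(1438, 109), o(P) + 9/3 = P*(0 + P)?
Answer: 241096375632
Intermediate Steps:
o(P) = -3 + P² (o(P) = -3 + P*(0 + P) = -3 + P*P = -3 + P²)
D = -4044072 (D = -8*((-3 + 711²) - 1*9) = -8*((-3 + 505521) - 9) = -8*(505518 - 9) = -8*505509 = -4044072)
(D + 3949908)*(-2355624 - 204764) = (-4044072 + 3949908)*(-2355624 - 204764) = -94164*(-2560388) = 241096375632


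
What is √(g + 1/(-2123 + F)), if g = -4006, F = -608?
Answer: I*√29878196897/2731 ≈ 63.293*I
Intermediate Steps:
√(g + 1/(-2123 + F)) = √(-4006 + 1/(-2123 - 608)) = √(-4006 + 1/(-2731)) = √(-4006 - 1/2731) = √(-10940387/2731) = I*√29878196897/2731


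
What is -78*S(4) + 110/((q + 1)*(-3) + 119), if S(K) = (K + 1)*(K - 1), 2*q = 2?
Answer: -132100/113 ≈ -1169.0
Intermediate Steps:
q = 1 (q = (1/2)*2 = 1)
S(K) = (1 + K)*(-1 + K)
-78*S(4) + 110/((q + 1)*(-3) + 119) = -78*(-1 + 4**2) + 110/((1 + 1)*(-3) + 119) = -78*(-1 + 16) + 110/(2*(-3) + 119) = -78*15 + 110/(-6 + 119) = -1170 + 110/113 = -132100/113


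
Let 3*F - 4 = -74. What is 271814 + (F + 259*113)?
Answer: 903173/3 ≈ 3.0106e+5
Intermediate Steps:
F = -70/3 (F = 4/3 + (⅓)*(-74) = 4/3 - 74/3 = -70/3 ≈ -23.333)
271814 + (F + 259*113) = 271814 + (-70/3 + 259*113) = 271814 + (-70/3 + 29267) = 271814 + 87731/3 = 903173/3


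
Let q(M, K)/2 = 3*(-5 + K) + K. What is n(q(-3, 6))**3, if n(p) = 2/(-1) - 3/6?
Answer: -125/8 ≈ -15.625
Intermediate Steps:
q(M, K) = -30 + 8*K (q(M, K) = 2*(3*(-5 + K) + K) = 2*((-15 + 3*K) + K) = 2*(-15 + 4*K) = -30 + 8*K)
n(p) = -5/2 (n(p) = 2*(-1) - 3*1/6 = -2 - 1/2 = -5/2)
n(q(-3, 6))**3 = (-5/2)**3 = -125/8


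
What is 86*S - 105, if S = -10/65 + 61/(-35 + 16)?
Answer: -97401/247 ≈ -394.34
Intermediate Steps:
S = -831/247 (S = -10*1/65 + 61/(-19) = -2/13 + 61*(-1/19) = -2/13 - 61/19 = -831/247 ≈ -3.3644)
86*S - 105 = 86*(-831/247) - 105 = -71466/247 - 105 = -97401/247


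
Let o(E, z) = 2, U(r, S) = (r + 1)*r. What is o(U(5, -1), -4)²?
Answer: 4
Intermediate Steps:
U(r, S) = r*(1 + r) (U(r, S) = (1 + r)*r = r*(1 + r))
o(U(5, -1), -4)² = 2² = 4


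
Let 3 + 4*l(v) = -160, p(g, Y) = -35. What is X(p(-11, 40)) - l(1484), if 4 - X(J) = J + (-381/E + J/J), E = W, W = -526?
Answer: 82083/1052 ≈ 78.026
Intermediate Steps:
l(v) = -163/4 (l(v) = -3/4 + (1/4)*(-160) = -3/4 - 40 = -163/4)
E = -526
X(J) = 1197/526 - J (X(J) = 4 - (J + (-381/(-526) + J/J)) = 4 - (J + (-381*(-1/526) + 1)) = 4 - (J + (381/526 + 1)) = 4 - (J + 907/526) = 4 - (907/526 + J) = 4 + (-907/526 - J) = 1197/526 - J)
X(p(-11, 40)) - l(1484) = (1197/526 - 1*(-35)) - 1*(-163/4) = (1197/526 + 35) + 163/4 = 19607/526 + 163/4 = 82083/1052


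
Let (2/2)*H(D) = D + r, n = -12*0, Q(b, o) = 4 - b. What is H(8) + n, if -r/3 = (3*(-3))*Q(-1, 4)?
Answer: 143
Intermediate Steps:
n = 0
r = 135 (r = -3*3*(-3)*(4 - 1*(-1)) = -(-27)*(4 + 1) = -(-27)*5 = -3*(-45) = 135)
H(D) = 135 + D (H(D) = D + 135 = 135 + D)
H(8) + n = (135 + 8) + 0 = 143 + 0 = 143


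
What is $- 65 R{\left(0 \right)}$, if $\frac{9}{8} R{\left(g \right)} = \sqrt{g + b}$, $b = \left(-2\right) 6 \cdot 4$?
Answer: $- \frac{2080 i \sqrt{3}}{9} \approx - 400.3 i$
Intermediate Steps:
$b = -48$ ($b = \left(-12\right) 4 = -48$)
$R{\left(g \right)} = \frac{8 \sqrt{-48 + g}}{9}$ ($R{\left(g \right)} = \frac{8 \sqrt{g - 48}}{9} = \frac{8 \sqrt{-48 + g}}{9}$)
$- 65 R{\left(0 \right)} = - 65 \frac{8 \sqrt{-48 + 0}}{9} = - 65 \frac{8 \sqrt{-48}}{9} = - 65 \frac{8 \cdot 4 i \sqrt{3}}{9} = - 65 \frac{32 i \sqrt{3}}{9} = - \frac{2080 i \sqrt{3}}{9}$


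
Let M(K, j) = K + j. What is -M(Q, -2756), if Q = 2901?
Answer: -145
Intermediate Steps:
-M(Q, -2756) = -(2901 - 2756) = -1*145 = -145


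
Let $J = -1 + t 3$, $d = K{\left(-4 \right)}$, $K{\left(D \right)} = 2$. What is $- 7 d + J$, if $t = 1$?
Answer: $-12$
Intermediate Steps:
$d = 2$
$J = 2$ ($J = -1 + 1 \cdot 3 = -1 + 3 = 2$)
$- 7 d + J = \left(-7\right) 2 + 2 = -14 + 2 = -12$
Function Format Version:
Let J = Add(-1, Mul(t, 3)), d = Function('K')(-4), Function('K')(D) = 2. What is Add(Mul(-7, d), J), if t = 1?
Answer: -12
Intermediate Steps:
d = 2
J = 2 (J = Add(-1, Mul(1, 3)) = Add(-1, 3) = 2)
Add(Mul(-7, d), J) = Add(Mul(-7, 2), 2) = Add(-14, 2) = -12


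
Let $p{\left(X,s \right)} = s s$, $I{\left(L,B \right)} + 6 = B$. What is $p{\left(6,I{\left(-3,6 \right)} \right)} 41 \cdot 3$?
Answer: $0$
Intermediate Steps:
$I{\left(L,B \right)} = -6 + B$
$p{\left(X,s \right)} = s^{2}$
$p{\left(6,I{\left(-3,6 \right)} \right)} 41 \cdot 3 = \left(-6 + 6\right)^{2} \cdot 41 \cdot 3 = 0^{2} \cdot 41 \cdot 3 = 0 \cdot 41 \cdot 3 = 0 \cdot 3 = 0$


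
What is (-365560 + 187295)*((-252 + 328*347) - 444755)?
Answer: 59039763615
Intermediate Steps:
(-365560 + 187295)*((-252 + 328*347) - 444755) = -178265*((-252 + 113816) - 444755) = -178265*(113564 - 444755) = -178265*(-331191) = 59039763615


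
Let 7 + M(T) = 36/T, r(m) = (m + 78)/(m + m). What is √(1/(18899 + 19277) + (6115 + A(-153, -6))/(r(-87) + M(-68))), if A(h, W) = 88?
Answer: I*√4107558691342830430/70367912 ≈ 28.802*I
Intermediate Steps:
r(m) = (78 + m)/(2*m) (r(m) = (78 + m)/((2*m)) = (78 + m)*(1/(2*m)) = (78 + m)/(2*m))
M(T) = -7 + 36/T
√(1/(18899 + 19277) + (6115 + A(-153, -6))/(r(-87) + M(-68))) = √(1/(18899 + 19277) + (6115 + 88)/((½)*(78 - 87)/(-87) + (-7 + 36/(-68)))) = √(1/38176 + 6203/((½)*(-1/87)*(-9) + (-7 + 36*(-1/68)))) = √(1/38176 + 6203/(3/58 + (-7 - 9/17))) = √(1/38176 + 6203/(3/58 - 128/17)) = √(1/38176 + 6203/(-7373/986)) = √(1/38176 + 6203*(-986/7373)) = √(1/38176 - 6116158/7373) = √(-233490440435/281471648) = I*√4107558691342830430/70367912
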